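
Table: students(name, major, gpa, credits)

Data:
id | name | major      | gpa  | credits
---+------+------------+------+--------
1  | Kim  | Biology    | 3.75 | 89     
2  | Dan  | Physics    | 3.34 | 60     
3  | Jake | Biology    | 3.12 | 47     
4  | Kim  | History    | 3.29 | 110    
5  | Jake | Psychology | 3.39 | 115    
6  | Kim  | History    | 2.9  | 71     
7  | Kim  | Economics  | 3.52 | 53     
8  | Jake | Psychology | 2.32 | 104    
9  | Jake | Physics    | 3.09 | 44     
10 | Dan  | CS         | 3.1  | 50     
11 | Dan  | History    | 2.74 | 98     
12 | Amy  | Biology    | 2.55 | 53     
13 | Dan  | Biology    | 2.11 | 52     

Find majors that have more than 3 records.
SELECT major, COUNT(*) as cnt
FROM students
GROUP BY major
HAVING COUNT(*) > 3

Result:
  Biology: 4

Note: HAVING filters groups after aggregation, WHERE filters rows before.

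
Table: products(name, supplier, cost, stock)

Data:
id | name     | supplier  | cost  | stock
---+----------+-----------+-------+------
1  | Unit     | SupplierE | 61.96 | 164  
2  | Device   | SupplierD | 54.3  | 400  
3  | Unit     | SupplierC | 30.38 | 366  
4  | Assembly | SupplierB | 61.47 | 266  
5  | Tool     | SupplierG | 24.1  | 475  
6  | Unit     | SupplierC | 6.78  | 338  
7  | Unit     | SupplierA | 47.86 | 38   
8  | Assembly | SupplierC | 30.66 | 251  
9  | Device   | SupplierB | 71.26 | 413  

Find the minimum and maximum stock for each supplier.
SELECT supplier, MIN(stock), MAX(stock)
FROM products
GROUP BY supplier

Result:
  SupplierA: min=38, max=38
  SupplierB: min=266, max=413
  SupplierC: min=251, max=366
  SupplierD: min=400, max=400
  SupplierE: min=164, max=164
  SupplierG: min=475, max=475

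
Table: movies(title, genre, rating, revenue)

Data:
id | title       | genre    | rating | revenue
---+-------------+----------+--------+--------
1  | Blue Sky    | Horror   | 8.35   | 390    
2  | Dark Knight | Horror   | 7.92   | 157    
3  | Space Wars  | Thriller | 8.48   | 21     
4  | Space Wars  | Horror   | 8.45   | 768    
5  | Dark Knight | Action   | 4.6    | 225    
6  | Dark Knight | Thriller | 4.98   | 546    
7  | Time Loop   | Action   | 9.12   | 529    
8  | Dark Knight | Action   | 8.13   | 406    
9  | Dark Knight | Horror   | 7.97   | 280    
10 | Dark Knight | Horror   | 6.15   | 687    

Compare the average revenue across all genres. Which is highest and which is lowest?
SELECT genre, AVG(revenue)
FROM movies
GROUP BY genre
ORDER BY AVG(revenue)

All groups:
  Thriller: 283.50
  Action: 386.67
  Horror: 456.40

Highest: Horror (456.40)
Lowest: Thriller (283.50)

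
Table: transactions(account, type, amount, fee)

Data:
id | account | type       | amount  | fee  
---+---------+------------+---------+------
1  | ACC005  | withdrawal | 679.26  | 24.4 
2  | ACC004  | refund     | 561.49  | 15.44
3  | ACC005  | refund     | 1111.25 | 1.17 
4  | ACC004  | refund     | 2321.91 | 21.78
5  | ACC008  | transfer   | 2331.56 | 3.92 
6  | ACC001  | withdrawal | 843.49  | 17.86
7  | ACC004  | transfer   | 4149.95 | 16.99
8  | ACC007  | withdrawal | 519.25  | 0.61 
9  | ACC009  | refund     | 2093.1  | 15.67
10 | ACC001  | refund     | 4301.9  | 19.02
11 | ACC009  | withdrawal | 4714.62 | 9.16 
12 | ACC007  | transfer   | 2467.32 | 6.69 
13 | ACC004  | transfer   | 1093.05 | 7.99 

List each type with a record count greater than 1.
SELECT type, COUNT(*) as cnt
FROM transactions
GROUP BY type
HAVING COUNT(*) > 1

Result:
  refund: 5
  transfer: 4
  withdrawal: 4

Note: HAVING filters groups after aggregation, WHERE filters rows before.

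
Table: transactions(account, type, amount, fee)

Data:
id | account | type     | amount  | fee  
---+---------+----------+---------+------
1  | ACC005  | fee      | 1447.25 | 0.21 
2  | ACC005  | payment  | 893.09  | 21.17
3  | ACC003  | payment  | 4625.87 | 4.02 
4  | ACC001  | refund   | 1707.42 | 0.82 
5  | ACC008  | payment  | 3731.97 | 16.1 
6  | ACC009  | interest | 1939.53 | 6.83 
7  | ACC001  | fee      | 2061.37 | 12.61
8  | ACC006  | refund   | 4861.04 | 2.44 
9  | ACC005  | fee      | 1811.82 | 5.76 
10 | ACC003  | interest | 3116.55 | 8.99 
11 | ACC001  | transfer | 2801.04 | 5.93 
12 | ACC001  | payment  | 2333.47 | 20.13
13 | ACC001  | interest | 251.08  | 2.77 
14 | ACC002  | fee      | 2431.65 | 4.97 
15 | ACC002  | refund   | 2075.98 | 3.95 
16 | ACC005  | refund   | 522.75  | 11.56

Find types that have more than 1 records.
SELECT type, COUNT(*) as cnt
FROM transactions
GROUP BY type
HAVING COUNT(*) > 1

Result:
  fee: 4
  interest: 3
  payment: 4
  refund: 4

Note: HAVING filters groups after aggregation, WHERE filters rows before.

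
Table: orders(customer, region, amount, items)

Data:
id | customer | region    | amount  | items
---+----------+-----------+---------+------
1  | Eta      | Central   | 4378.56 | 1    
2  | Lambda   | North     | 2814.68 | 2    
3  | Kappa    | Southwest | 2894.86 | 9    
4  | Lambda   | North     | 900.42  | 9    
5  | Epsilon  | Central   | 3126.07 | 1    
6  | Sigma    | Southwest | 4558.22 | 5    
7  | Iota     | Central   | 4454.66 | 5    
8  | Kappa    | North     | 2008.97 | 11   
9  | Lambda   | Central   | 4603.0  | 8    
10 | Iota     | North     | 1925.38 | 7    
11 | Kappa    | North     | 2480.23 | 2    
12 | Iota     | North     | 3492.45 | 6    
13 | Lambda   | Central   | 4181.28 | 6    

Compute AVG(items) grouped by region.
SELECT region, AVG(items) as result
FROM orders
GROUP BY region

Result:
  Central: 4.20
  North: 6.17
  Southwest: 7.00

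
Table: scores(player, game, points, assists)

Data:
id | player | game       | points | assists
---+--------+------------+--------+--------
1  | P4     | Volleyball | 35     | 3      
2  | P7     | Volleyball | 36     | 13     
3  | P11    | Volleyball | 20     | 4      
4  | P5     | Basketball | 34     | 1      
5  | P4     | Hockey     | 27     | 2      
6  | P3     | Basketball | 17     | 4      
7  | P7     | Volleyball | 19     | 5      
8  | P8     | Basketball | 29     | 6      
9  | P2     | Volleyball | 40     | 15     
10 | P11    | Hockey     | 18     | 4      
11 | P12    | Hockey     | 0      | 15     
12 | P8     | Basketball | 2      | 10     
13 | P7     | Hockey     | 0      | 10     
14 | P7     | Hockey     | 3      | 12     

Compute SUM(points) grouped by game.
SELECT game, SUM(points) as result
FROM scores
GROUP BY game

Result:
  Basketball: 82
  Hockey: 48
  Volleyball: 150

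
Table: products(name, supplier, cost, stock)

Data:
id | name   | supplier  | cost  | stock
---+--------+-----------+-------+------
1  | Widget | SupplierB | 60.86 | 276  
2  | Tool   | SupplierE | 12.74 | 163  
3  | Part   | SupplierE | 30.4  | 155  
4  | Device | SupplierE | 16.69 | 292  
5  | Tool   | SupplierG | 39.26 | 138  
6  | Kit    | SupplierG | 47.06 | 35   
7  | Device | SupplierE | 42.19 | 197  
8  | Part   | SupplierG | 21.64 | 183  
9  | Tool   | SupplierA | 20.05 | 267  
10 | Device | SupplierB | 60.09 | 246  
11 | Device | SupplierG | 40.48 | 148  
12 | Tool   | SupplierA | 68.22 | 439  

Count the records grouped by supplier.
SELECT supplier, COUNT(*) as count
FROM products
GROUP BY supplier

Result:
  SupplierA: 2
  SupplierB: 2
  SupplierE: 4
  SupplierG: 4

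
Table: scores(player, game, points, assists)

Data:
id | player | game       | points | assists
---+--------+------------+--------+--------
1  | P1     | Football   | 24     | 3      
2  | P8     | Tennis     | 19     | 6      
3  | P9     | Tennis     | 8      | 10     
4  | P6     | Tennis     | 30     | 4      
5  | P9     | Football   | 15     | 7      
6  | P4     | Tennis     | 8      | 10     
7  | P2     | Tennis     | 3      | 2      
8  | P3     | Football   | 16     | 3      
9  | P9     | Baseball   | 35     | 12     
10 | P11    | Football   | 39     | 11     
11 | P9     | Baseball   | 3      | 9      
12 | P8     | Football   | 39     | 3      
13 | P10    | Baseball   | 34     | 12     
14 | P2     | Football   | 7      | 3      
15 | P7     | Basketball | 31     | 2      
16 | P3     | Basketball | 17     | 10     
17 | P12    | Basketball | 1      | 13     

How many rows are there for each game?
SELECT game, COUNT(*) as count
FROM scores
GROUP BY game

Result:
  Baseball: 3
  Basketball: 3
  Football: 6
  Tennis: 5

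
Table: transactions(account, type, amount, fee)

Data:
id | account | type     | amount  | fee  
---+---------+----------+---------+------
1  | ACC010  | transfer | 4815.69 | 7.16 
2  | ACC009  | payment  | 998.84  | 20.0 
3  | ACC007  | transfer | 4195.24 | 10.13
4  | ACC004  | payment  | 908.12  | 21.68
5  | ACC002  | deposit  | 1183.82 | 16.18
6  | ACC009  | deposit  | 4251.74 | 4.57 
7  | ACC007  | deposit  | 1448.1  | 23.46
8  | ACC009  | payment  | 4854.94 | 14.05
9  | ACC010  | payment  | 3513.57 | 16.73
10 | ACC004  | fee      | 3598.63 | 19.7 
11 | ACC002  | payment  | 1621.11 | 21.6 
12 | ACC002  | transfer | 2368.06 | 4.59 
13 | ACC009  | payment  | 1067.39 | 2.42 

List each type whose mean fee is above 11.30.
SELECT type, AVG(fee)
FROM transactions
GROUP BY type
HAVING AVG(fee) > 11.30

Result:
  deposit: avg=14.74
  fee: avg=19.70
  payment: avg=16.08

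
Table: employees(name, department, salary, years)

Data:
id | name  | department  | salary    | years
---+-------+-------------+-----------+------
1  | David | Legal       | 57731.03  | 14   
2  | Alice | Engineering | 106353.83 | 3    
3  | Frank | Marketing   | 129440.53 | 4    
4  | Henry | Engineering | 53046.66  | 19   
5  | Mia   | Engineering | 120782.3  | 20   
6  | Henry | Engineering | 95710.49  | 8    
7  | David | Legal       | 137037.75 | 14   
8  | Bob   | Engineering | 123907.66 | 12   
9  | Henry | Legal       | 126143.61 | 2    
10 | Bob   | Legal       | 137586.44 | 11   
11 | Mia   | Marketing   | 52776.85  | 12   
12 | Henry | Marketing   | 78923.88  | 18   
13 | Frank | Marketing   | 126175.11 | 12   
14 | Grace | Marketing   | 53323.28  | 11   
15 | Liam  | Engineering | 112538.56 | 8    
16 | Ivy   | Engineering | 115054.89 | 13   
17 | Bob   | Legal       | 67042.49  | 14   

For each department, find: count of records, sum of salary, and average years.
SELECT department,
       COUNT(*) as cnt,
       SUM(salary) as total_salary,
       AVG(years) as avg_years
FROM employees
GROUP BY department

Result:
  Engineering: 7 records, 727394.39 total salary, 11.86 avg years
  Legal: 5 records, 525541.32 total salary, 11.00 avg years
  Marketing: 5 records, 440639.65 total salary, 11.40 avg years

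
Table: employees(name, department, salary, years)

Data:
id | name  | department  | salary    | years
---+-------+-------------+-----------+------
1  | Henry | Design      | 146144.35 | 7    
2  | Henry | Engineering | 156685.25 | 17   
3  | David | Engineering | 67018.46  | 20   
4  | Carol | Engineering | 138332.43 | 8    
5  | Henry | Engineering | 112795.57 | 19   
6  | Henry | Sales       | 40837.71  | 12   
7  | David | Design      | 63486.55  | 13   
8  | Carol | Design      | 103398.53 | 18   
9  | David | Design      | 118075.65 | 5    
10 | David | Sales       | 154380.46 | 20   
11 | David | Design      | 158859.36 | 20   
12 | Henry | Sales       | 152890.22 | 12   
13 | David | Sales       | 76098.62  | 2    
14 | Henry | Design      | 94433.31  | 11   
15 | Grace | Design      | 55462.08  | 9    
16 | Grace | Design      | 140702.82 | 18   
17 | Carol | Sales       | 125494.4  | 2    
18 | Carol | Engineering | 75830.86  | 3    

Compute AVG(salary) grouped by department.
SELECT department, AVG(salary) as result
FROM employees
GROUP BY department

Result:
  Design: 110070.33
  Engineering: 110132.51
  Sales: 109940.28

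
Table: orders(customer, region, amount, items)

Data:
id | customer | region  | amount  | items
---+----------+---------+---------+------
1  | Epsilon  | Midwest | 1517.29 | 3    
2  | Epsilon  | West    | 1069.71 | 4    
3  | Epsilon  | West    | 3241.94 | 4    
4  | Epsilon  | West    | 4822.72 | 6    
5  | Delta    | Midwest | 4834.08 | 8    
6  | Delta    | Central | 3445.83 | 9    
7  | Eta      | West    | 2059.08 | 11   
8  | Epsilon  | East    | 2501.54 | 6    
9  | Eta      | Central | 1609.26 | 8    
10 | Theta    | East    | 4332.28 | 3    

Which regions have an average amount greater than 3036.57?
SELECT region, AVG(amount)
FROM orders
GROUP BY region
HAVING AVG(amount) > 3036.57

Result:
  East: avg=3416.91
  Midwest: avg=3175.69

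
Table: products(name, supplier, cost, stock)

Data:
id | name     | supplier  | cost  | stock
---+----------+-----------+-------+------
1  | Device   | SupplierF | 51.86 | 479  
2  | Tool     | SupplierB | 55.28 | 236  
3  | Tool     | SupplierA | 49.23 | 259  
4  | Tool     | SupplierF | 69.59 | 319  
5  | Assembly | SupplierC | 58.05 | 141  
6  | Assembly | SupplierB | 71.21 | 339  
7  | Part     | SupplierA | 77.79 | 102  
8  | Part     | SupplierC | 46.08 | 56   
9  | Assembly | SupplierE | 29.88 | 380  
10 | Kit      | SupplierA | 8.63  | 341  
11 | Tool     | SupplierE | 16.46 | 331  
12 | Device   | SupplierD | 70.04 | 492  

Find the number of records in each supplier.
SELECT supplier, COUNT(*) as count
FROM products
GROUP BY supplier

Result:
  SupplierA: 3
  SupplierB: 2
  SupplierC: 2
  SupplierD: 1
  SupplierE: 2
  SupplierF: 2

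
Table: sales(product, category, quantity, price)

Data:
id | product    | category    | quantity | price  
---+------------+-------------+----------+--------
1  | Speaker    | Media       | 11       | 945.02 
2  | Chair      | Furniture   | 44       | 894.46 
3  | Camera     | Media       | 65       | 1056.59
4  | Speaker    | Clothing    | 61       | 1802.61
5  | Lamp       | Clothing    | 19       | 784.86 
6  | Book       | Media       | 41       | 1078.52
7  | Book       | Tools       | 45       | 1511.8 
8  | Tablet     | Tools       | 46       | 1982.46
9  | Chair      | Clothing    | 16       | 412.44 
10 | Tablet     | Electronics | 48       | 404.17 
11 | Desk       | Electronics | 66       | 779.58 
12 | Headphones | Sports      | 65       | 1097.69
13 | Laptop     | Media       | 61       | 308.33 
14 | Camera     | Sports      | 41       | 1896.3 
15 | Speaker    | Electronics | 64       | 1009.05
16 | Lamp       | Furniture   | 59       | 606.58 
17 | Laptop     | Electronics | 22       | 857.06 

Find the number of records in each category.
SELECT category, COUNT(*) as count
FROM sales
GROUP BY category

Result:
  Clothing: 3
  Electronics: 4
  Furniture: 2
  Media: 4
  Sports: 2
  Tools: 2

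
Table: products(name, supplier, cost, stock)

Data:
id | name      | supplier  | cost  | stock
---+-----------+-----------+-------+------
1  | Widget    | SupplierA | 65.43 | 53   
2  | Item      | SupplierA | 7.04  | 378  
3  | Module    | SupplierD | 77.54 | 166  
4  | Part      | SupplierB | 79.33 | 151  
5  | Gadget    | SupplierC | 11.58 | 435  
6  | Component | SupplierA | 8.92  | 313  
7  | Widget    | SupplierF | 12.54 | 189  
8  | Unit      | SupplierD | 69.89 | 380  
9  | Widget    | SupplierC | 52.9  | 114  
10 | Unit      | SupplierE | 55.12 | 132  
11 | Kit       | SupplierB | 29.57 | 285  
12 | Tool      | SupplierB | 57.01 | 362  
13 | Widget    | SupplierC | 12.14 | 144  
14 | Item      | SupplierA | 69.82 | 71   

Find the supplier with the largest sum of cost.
SELECT supplier, SUM(cost) as val
FROM products
GROUP BY supplier
ORDER BY val DESC
LIMIT 1

Result: SupplierB with sum(cost) = 165.91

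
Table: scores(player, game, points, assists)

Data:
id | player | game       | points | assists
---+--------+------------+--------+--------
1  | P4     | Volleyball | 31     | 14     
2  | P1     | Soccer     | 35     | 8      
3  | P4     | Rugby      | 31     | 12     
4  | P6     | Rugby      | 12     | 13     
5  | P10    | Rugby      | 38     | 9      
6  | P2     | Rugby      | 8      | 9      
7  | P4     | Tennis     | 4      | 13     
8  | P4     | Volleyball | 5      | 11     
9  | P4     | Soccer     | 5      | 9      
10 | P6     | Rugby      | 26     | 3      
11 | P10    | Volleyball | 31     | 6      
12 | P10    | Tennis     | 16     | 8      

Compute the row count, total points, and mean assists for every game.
SELECT game,
       COUNT(*) as cnt,
       SUM(points) as total_points,
       AVG(assists) as avg_assists
FROM scores
GROUP BY game

Result:
  Rugby: 5 records, 115 total points, 9.20 avg assists
  Soccer: 2 records, 40 total points, 8.50 avg assists
  Tennis: 2 records, 20 total points, 10.50 avg assists
  Volleyball: 3 records, 67 total points, 10.33 avg assists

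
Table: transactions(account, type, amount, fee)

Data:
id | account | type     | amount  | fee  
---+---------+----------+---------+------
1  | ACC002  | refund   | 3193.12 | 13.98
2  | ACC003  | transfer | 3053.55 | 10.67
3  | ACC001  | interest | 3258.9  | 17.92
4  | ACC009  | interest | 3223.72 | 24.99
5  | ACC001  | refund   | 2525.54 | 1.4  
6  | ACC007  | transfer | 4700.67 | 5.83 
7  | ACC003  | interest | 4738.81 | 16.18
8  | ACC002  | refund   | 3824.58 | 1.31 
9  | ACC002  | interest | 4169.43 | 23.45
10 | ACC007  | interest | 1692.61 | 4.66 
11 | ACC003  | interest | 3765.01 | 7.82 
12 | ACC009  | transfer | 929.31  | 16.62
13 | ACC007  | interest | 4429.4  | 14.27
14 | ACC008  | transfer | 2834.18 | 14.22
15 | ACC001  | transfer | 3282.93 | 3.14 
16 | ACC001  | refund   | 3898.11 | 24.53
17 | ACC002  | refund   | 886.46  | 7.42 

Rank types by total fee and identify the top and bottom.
SELECT type, SUM(fee)
FROM transactions
GROUP BY type
ORDER BY SUM(fee)

All groups:
  refund: 48.64
  transfer: 50.48
  interest: 109.29

Highest: interest (109.29)
Lowest: refund (48.64)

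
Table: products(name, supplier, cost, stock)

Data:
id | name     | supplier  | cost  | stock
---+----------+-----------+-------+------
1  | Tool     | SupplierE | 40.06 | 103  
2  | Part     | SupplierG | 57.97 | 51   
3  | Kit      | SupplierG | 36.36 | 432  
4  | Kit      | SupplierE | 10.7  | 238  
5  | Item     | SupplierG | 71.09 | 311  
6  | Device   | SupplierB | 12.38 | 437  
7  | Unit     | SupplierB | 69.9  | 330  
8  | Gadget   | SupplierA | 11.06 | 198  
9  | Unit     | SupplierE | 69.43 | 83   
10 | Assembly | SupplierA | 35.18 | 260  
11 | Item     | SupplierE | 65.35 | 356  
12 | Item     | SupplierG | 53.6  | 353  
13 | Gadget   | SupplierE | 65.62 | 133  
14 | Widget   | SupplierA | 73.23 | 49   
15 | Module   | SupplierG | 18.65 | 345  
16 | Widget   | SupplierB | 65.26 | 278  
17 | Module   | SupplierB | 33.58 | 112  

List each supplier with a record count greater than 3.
SELECT supplier, COUNT(*) as cnt
FROM products
GROUP BY supplier
HAVING COUNT(*) > 3

Result:
  SupplierB: 4
  SupplierE: 5
  SupplierG: 5

Note: HAVING filters groups after aggregation, WHERE filters rows before.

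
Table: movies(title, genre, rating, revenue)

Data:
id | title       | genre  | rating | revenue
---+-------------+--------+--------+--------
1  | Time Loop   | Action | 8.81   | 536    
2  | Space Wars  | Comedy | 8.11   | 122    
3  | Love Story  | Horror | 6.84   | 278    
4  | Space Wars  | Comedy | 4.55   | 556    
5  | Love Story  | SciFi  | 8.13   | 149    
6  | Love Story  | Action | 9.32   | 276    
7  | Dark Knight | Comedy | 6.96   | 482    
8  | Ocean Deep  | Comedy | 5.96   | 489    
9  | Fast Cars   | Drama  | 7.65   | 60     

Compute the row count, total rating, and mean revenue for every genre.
SELECT genre,
       COUNT(*) as cnt,
       SUM(rating) as total_rating,
       AVG(revenue) as avg_revenue
FROM movies
GROUP BY genre

Result:
  Action: 2 records, 18.13 total rating, 406.00 avg revenue
  Comedy: 4 records, 25.58 total rating, 412.25 avg revenue
  Drama: 1 records, 7.65 total rating, 60.00 avg revenue
  Horror: 1 records, 6.84 total rating, 278.00 avg revenue
  SciFi: 1 records, 8.13 total rating, 149.00 avg revenue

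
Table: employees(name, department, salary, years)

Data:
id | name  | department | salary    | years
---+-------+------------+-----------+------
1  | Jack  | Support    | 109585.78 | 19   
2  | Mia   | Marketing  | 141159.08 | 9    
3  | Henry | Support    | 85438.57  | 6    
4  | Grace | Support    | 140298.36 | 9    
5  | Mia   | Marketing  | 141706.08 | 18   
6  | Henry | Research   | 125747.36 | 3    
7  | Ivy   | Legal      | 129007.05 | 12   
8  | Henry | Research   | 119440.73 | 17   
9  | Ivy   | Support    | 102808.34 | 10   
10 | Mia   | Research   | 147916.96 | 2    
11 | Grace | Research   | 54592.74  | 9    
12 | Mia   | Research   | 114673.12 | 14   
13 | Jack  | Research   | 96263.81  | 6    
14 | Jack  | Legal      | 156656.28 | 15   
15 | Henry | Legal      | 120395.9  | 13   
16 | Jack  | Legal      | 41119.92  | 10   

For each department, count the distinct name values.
SELECT department, COUNT(DISTINCT name)
FROM employees
GROUP BY department

Result:
  Legal: 3 distinct
  Marketing: 1 distinct
  Research: 4 distinct
  Support: 4 distinct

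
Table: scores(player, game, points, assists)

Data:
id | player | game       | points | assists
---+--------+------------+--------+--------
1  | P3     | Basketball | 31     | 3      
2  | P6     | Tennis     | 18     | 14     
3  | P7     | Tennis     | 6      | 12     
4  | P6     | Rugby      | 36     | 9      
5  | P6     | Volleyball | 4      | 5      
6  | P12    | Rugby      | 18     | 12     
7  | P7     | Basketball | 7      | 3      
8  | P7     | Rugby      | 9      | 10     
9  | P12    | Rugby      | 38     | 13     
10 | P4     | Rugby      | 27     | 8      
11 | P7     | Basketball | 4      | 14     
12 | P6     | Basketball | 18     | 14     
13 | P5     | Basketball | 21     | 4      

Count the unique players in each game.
SELECT game, COUNT(DISTINCT player)
FROM scores
GROUP BY game

Result:
  Basketball: 4 distinct
  Rugby: 4 distinct
  Tennis: 2 distinct
  Volleyball: 1 distinct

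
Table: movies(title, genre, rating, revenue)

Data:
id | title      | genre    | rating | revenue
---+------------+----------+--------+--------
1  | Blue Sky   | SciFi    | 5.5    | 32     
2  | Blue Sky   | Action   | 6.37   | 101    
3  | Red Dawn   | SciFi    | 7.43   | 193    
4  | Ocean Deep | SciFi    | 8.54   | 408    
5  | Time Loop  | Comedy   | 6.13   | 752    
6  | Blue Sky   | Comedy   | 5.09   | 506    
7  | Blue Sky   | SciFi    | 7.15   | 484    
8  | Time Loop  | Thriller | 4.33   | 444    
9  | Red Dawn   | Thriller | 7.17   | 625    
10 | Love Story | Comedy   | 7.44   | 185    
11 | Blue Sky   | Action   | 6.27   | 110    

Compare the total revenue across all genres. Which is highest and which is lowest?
SELECT genre, SUM(revenue)
FROM movies
GROUP BY genre
ORDER BY SUM(revenue)

All groups:
  Action: 211
  Thriller: 1069
  SciFi: 1117
  Comedy: 1443

Highest: Comedy (1443)
Lowest: Action (211)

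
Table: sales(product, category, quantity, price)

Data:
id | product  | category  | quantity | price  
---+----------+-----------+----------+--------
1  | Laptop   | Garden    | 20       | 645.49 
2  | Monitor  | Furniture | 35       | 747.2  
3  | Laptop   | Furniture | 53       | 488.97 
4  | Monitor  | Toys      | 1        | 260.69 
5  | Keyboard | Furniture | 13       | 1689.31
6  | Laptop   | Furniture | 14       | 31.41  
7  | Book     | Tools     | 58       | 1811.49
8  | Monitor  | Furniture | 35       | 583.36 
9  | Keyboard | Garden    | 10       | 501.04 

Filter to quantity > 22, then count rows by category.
SELECT category, COUNT(*)
FROM sales
WHERE quantity > 22
GROUP BY category

Note: WHERE filters rows before grouping.

Result:
  Furniture: 3
  Tools: 1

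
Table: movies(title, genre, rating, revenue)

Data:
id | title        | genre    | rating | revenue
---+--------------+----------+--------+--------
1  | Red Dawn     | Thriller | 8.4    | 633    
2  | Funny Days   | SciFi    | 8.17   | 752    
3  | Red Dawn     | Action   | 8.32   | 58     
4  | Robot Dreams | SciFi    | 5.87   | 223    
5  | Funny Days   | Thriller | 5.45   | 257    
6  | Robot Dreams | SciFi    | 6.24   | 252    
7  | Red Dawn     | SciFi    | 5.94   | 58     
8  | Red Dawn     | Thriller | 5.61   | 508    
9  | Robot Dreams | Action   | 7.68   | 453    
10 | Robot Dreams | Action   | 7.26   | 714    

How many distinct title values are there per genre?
SELECT genre, COUNT(DISTINCT title)
FROM movies
GROUP BY genre

Result:
  Action: 2 distinct
  SciFi: 3 distinct
  Thriller: 2 distinct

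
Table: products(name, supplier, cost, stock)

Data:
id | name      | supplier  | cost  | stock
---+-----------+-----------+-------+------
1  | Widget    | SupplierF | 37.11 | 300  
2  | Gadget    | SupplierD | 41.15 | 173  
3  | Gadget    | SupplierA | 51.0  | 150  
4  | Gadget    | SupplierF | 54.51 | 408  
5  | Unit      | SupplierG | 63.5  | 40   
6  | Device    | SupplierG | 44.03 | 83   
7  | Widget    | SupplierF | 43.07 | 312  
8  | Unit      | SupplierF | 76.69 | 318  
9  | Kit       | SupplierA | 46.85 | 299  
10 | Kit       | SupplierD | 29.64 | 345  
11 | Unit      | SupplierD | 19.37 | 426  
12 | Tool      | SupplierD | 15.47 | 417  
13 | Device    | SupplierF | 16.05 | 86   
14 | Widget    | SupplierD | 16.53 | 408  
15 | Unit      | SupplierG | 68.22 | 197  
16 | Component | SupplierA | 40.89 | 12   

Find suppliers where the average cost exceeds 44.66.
SELECT supplier, AVG(cost)
FROM products
GROUP BY supplier
HAVING AVG(cost) > 44.66

Result:
  SupplierA: avg=46.25
  SupplierF: avg=45.49
  SupplierG: avg=58.58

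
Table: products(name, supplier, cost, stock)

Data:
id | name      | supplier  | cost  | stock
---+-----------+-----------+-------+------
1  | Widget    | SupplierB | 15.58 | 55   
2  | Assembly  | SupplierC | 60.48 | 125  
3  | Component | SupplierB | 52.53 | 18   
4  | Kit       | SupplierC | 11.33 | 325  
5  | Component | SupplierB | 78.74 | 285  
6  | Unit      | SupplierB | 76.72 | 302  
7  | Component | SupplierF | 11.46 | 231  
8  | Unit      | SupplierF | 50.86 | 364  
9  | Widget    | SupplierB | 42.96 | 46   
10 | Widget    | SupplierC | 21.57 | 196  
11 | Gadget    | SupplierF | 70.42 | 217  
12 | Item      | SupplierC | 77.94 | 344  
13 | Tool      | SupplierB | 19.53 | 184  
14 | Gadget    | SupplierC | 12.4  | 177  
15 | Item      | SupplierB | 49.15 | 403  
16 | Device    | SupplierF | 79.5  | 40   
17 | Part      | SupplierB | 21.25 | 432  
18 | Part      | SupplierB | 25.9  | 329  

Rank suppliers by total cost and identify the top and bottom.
SELECT supplier, SUM(cost)
FROM products
GROUP BY supplier
ORDER BY SUM(cost)

All groups:
  SupplierC: 183.72
  SupplierF: 212.24
  SupplierB: 382.36

Highest: SupplierB (382.36)
Lowest: SupplierC (183.72)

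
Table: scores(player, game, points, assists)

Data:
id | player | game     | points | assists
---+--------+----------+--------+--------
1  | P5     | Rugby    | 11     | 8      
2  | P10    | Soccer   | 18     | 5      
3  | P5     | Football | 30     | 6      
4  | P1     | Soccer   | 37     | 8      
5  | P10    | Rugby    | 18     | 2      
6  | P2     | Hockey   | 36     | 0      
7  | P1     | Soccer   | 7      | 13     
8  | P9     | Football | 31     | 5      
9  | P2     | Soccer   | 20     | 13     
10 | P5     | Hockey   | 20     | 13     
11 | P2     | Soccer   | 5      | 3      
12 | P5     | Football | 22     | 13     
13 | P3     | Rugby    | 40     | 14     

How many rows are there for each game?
SELECT game, COUNT(*) as count
FROM scores
GROUP BY game

Result:
  Football: 3
  Hockey: 2
  Rugby: 3
  Soccer: 5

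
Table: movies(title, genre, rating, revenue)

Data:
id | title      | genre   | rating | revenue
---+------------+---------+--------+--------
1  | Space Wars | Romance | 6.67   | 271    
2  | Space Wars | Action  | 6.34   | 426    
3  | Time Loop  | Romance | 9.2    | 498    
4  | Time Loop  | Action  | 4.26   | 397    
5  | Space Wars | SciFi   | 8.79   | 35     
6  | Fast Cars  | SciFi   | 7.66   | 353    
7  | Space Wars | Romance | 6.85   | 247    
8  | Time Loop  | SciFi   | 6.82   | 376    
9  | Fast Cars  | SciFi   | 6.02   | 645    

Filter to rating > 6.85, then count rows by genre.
SELECT genre, COUNT(*)
FROM movies
WHERE rating > 6.85
GROUP BY genre

Note: WHERE filters rows before grouping.

Result:
  Romance: 1
  SciFi: 2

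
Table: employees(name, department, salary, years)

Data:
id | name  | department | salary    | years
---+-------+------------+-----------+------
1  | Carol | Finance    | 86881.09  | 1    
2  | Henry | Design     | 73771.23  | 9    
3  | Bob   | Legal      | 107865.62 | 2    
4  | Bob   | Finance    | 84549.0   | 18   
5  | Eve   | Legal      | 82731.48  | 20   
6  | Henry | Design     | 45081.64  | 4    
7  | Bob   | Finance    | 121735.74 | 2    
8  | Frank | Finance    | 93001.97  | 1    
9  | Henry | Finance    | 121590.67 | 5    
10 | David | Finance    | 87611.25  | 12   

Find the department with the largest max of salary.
SELECT department, MAX(salary) as val
FROM employees
GROUP BY department
ORDER BY val DESC
LIMIT 1

Result: Finance with max(salary) = 121735.74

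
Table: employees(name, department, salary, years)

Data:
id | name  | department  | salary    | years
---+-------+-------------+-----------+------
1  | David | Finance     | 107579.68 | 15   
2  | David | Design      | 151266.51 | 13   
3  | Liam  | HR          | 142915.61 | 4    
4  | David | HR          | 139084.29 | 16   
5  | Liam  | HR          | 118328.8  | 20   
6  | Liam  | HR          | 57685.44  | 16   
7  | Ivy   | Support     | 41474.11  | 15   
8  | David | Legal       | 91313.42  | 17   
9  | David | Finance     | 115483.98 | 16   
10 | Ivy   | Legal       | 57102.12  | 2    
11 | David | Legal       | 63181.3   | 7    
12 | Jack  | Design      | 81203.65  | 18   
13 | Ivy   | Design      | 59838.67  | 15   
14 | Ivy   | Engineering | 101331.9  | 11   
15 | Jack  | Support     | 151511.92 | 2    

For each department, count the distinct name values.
SELECT department, COUNT(DISTINCT name)
FROM employees
GROUP BY department

Result:
  Design: 3 distinct
  Engineering: 1 distinct
  Finance: 1 distinct
  HR: 2 distinct
  Legal: 2 distinct
  Support: 2 distinct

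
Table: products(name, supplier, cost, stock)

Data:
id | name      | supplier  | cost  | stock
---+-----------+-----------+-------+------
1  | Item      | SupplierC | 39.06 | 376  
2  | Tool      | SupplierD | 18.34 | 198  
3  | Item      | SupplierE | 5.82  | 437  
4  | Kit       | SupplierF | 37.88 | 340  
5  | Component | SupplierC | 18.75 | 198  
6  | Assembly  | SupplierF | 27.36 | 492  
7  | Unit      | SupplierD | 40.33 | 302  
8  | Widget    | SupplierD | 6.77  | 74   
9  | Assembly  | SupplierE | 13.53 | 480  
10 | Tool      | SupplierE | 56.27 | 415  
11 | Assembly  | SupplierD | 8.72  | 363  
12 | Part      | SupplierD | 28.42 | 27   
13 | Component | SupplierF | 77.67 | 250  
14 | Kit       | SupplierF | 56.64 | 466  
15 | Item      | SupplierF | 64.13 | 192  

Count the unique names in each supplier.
SELECT supplier, COUNT(DISTINCT name)
FROM products
GROUP BY supplier

Result:
  SupplierC: 2 distinct
  SupplierD: 5 distinct
  SupplierE: 3 distinct
  SupplierF: 4 distinct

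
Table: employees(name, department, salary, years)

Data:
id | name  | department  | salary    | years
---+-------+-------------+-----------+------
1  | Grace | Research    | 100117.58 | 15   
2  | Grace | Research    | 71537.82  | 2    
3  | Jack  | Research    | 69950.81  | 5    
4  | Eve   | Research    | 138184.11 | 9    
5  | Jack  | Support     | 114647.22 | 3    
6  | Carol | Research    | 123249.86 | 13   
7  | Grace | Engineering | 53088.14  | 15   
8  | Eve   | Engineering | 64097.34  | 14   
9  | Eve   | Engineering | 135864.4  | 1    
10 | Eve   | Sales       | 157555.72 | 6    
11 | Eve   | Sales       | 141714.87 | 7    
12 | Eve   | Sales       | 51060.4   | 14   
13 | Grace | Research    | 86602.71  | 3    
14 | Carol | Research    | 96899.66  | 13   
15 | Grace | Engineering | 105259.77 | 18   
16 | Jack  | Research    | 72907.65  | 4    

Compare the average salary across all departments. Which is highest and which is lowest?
SELECT department, AVG(salary)
FROM employees
GROUP BY department
ORDER BY AVG(salary)

All groups:
  Engineering: 89577.41
  Research: 94931.28
  Support: 114647.22
  Sales: 116777.00

Highest: Sales (116777.00)
Lowest: Engineering (89577.41)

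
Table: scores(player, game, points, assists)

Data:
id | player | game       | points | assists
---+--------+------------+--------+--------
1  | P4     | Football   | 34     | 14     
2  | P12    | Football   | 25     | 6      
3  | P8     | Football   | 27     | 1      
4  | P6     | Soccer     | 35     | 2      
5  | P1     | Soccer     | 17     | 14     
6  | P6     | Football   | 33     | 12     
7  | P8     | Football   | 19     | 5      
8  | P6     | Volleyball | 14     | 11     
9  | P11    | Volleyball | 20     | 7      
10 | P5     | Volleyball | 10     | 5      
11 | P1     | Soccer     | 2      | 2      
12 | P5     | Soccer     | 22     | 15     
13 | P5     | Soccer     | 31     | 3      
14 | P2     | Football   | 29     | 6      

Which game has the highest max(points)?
SELECT game, MAX(points) as val
FROM scores
GROUP BY game
ORDER BY val DESC
LIMIT 1

Result: Soccer with max(points) = 35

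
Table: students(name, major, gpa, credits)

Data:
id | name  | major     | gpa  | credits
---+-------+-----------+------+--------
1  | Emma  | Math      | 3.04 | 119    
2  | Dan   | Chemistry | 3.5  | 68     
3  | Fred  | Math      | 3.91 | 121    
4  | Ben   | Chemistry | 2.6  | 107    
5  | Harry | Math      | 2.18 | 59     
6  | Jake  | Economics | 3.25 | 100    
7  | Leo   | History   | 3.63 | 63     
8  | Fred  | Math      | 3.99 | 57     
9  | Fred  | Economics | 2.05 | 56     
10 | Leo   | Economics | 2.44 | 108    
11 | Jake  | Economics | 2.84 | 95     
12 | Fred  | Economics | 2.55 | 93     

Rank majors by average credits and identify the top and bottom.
SELECT major, AVG(credits)
FROM students
GROUP BY major
ORDER BY AVG(credits)

All groups:
  History: 63.00
  Chemistry: 87.50
  Math: 89.00
  Economics: 90.40

Highest: Economics (90.40)
Lowest: History (63.00)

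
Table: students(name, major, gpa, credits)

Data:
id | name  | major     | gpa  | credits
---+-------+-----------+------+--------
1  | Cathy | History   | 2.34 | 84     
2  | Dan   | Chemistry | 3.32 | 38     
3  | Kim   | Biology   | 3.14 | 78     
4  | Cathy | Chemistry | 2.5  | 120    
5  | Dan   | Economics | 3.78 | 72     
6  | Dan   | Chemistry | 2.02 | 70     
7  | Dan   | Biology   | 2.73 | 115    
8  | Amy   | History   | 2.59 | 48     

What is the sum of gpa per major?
SELECT major, SUM(gpa) as result
FROM students
GROUP BY major

Result:
  Biology: 5.87
  Chemistry: 7.84
  Economics: 3.78
  History: 4.93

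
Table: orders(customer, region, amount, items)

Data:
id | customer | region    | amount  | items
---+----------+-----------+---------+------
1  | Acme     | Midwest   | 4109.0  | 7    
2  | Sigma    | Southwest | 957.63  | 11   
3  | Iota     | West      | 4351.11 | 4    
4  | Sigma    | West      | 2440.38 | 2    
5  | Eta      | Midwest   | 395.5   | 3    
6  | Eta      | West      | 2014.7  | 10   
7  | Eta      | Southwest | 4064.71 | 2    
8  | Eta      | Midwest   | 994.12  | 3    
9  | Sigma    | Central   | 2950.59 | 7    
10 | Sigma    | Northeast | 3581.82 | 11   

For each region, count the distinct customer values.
SELECT region, COUNT(DISTINCT customer)
FROM orders
GROUP BY region

Result:
  Central: 1 distinct
  Midwest: 2 distinct
  Northeast: 1 distinct
  Southwest: 2 distinct
  West: 3 distinct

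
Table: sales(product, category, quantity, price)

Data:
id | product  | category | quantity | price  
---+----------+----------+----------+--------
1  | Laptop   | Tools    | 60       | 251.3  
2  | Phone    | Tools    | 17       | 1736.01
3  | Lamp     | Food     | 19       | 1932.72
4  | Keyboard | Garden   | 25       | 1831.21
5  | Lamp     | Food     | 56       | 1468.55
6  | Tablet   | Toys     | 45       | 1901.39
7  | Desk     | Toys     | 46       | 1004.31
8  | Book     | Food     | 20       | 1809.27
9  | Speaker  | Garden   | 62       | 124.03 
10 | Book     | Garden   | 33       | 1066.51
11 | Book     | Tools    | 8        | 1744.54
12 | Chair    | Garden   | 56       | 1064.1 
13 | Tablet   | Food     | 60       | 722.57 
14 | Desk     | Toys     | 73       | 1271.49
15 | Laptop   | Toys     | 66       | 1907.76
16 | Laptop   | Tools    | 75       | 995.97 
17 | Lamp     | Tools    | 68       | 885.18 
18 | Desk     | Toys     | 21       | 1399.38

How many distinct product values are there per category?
SELECT category, COUNT(DISTINCT product)
FROM sales
GROUP BY category

Result:
  Food: 3 distinct
  Garden: 4 distinct
  Tools: 4 distinct
  Toys: 3 distinct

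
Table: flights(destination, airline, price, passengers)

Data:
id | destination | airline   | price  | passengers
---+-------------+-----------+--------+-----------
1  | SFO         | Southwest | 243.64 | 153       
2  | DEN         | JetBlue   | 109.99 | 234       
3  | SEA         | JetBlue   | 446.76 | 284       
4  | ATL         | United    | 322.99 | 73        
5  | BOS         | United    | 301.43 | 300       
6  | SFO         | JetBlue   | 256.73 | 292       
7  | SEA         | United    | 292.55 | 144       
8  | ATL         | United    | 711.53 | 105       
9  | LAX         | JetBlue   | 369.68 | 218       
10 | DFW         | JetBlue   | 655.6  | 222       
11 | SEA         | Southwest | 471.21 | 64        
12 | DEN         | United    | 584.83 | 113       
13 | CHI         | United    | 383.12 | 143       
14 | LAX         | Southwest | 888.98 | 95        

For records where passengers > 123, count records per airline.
SELECT airline, COUNT(*)
FROM flights
WHERE passengers > 123
GROUP BY airline

Note: WHERE filters rows before grouping.

Result:
  JetBlue: 5
  Southwest: 1
  United: 3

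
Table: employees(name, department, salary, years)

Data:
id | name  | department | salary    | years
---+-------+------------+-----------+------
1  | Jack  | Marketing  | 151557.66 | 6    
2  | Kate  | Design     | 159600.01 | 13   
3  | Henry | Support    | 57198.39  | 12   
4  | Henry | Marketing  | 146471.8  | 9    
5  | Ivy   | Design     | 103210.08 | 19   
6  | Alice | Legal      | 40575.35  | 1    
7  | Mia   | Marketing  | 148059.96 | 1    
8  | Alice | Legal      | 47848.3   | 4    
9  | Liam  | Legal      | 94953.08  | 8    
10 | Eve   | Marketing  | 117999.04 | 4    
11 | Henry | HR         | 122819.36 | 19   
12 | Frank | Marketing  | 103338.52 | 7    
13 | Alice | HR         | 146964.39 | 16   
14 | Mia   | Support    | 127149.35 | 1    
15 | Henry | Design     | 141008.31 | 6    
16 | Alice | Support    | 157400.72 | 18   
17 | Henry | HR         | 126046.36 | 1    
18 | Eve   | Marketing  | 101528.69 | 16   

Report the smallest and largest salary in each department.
SELECT department, MIN(salary), MAX(salary)
FROM employees
GROUP BY department

Result:
  Design: min=103210.08, max=159600.01
  HR: min=122819.36, max=146964.39
  Legal: min=40575.35, max=94953.08
  Marketing: min=101528.69, max=151557.66
  Support: min=57198.39, max=157400.72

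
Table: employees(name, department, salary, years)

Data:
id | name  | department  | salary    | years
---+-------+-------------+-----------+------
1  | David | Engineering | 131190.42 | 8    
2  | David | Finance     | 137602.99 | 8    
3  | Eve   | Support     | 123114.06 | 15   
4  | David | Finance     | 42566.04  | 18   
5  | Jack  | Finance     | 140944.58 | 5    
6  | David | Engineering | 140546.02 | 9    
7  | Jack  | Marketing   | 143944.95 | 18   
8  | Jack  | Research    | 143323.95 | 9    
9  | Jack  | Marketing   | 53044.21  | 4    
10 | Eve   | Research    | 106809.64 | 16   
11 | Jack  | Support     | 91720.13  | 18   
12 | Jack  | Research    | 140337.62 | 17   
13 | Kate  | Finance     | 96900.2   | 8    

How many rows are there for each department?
SELECT department, COUNT(*) as count
FROM employees
GROUP BY department

Result:
  Engineering: 2
  Finance: 4
  Marketing: 2
  Research: 3
  Support: 2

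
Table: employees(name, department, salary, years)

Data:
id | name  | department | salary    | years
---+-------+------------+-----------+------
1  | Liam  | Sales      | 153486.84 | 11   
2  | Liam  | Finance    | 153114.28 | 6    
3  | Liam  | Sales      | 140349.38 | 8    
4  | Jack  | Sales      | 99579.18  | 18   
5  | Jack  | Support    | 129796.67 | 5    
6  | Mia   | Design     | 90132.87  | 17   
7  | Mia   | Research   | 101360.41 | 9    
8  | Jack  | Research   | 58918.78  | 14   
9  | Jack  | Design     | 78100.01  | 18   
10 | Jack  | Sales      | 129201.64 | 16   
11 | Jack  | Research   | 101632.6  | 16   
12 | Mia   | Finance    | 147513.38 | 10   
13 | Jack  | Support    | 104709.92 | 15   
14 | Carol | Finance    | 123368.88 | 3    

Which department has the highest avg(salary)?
SELECT department, AVG(salary) as val
FROM employees
GROUP BY department
ORDER BY val DESC
LIMIT 1

Result: Finance with avg(salary) = 141332.18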